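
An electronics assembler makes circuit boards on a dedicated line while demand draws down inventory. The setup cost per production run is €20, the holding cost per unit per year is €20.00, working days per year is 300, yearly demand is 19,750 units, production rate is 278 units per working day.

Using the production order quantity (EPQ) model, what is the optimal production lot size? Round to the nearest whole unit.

228 units

d = 19,750/300 = 65.8333 units/day;  effective holding cost H(1 − d/p) = 20·(1 − 65.8333/278) = 15.26379
Q* = √(2DS / H_eff) = √(2·19,750·20 / 15.26379) ≈ 227.50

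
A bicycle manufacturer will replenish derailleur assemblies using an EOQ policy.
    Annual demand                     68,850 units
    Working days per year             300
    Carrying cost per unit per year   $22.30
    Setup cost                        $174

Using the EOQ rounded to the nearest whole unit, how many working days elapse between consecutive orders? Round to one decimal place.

4.5 days

Q* = √(2·D·S / H) = √(2·68,850·174 / 22.3) = √1,074,430.5 ≈ 1,036.55 → Q = 1,037 units
T = Q/D × 300 days = 1,037/68,850 × 300 = 4.519 days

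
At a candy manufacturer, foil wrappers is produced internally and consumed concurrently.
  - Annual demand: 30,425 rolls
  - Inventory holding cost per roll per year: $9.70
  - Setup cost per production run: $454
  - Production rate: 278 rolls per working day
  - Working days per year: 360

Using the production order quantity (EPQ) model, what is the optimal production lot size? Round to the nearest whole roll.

2,023 rolls

d = 30,425/360 = 84.5139 rolls/day;  effective holding cost H(1 − d/p) = 9.7·(1 − 84.5139/278) = 6.75113
Q* = √(2DS / H_eff) = √(2·30,425·454 / 6.75113) ≈ 2,022.88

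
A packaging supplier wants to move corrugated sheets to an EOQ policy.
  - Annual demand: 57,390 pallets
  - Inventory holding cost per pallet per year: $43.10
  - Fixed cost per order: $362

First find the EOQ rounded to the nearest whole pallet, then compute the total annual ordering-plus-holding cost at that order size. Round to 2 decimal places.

Q* = √(2·D·S / H) = √(2·57,390·362 / 43.1) = √964,045.5 ≈ 981.86 → Q = 982 pallets
Annual ordering cost = (D/Q)·S = (57,390/982) × 362 = $21,155.99
Annual holding cost  = (Q/2)·H = (982/2) × 43.1 = $21,162.10
Total = $21,155.99 + $21,162.10 = $42,318.09

$42,318.09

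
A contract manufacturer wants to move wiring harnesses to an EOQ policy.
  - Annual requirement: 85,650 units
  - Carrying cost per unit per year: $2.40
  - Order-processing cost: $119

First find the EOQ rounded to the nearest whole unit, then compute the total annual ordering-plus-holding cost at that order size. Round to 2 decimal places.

2DS/H = 2·85,650·119/2.4 = 8,493,625.00
EOQ = √8,493,625.00 ≈ 2,914.38 → Q = 2,914 units
Ordering: D/Q × S = 85,650/2,914 × $119 = $3,497.72
Holding:  Q/2 × H = 2,914/2 × $2.4 = $3,496.80
Total = $3,497.72 + $3,496.80 = $6,994.52

$6,994.52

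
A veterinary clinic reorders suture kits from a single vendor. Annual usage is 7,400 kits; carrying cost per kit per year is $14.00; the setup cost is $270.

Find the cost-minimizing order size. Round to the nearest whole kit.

Optimal lot size Q* = (2 × 7,400 × $270 / $14)^½ ≈ 534.26

534 kits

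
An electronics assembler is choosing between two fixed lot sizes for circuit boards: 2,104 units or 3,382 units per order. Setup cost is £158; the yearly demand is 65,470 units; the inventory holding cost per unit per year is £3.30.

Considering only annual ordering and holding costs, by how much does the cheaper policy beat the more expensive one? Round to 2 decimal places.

£250.85

TC(Q) = (D/Q)S + (Q/2)H
TC(2,104) = (65,470/2,104)×158 + (2,104/2)×3.3 = £8,388.07
TC(3,382) = (65,470/3,382)×158 + (3,382/2)×3.3 = £8,638.92
Cheaper: Q = 2,104.  Difference = £250.85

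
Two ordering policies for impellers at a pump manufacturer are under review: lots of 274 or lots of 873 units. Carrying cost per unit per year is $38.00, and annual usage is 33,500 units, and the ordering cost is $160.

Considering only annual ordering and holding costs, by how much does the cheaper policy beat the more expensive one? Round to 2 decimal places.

Annual cost at Q: ordering D·S/Q plus holding Q·H/2.
TC(274) = (33,500/274)×160 + (274/2)×38 = $24,768.04
TC(873) = (33,500/873)×160 + (873/2)×38 = $22,726.75
|ΔTC| = |$24,768.04 − $22,726.75| = $2,041.30

$2,041.30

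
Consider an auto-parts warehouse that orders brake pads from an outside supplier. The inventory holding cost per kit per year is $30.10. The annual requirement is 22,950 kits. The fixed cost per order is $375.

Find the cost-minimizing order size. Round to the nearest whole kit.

756 kits

2DS/H = 2·22,950·375/30.1 = 571,843.85
EOQ = √571,843.85 ≈ 756.20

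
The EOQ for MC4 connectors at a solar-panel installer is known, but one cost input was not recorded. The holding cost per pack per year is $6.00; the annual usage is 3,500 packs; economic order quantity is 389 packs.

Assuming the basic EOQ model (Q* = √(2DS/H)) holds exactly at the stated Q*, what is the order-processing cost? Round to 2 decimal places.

EOQ relation: Q² = 2DS/H, so rearrange for the unknown.
S = Q²H / (2D) = 389² × 6 / (2 × 3,500) = 129.7037

$129.70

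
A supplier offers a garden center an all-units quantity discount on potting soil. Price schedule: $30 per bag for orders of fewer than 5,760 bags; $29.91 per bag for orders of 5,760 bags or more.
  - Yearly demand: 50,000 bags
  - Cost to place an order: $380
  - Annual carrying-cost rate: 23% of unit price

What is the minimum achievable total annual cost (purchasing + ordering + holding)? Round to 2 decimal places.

$1,516,192.59

H₁ = 23%×$30 = $6.9000;  H₂ = 23%×$29.91 = $6.8793
EOQ₁ = √(2×50,000×380/6.9000) = 2,346.75  (< 5,760, feasible at tier 1)
EOQ₂ = √(2×50,000×380/6.8793) = 2,350.28  (< 5,760 → use Q = 5,760 at tier-2 price)
TC(tier 1 (EOQ₁), Q≈2,346.8) = $1,516,192.59
TC(tier 2, Q≈5,760.0) = $1,518,611.00
Minimum at tier 1 (EOQ₁): $1,516,192.59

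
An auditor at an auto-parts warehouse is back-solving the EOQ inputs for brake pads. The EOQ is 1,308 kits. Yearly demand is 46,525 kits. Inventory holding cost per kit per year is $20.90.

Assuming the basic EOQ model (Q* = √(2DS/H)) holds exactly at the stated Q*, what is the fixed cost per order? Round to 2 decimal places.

From Q* = √(2DS/H) ⇒ Q*² = 2DS/H.
S = Q²H / (2D) = 1,308² × 20.9 / (2 × 46,525) = 384.2779

$384.28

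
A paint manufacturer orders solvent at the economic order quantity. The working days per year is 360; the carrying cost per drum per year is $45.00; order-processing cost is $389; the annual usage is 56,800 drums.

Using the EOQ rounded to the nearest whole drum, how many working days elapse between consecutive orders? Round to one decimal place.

Q* = √(2·D·S / H) = √(2·56,800·389 / 45) = √982,008.9 ≈ 990.96 → Q = 991 drums
T = Q/D × 360 days = 991/56,800 × 360 = 6.281 days

6.3 days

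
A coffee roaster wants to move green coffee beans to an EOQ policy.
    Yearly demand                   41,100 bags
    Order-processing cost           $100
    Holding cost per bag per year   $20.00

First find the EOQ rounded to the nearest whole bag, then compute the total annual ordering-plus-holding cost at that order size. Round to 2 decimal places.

$12,821.86

Q* = √(2·D·S / H) = √(2·41,100·100 / 20) = √411,000.0 ≈ 641.09 → Q = 641 bags
Orders/yr = 41,100/641 = 64.119; ordering cost = 64.119 × $100 = $6,411.86
Average inventory = 641/2 = 320.5; holding cost = 320.5 × $20 = $6,410.00
Total = $6,411.86 + $6,410.00 = $12,821.86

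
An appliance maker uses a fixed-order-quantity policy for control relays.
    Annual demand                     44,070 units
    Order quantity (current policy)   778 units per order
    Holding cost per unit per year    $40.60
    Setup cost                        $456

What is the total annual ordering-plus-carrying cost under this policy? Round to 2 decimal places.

$41,623.63

Orders/yr = 44,070/778 = 56.645; ordering cost = 56.645 × $456 = $25,830.23
Average inventory = 778/2 = 389; holding cost = 389 × $40.6 = $15,793.40
Total = $25,830.23 + $15,793.40 = $41,623.63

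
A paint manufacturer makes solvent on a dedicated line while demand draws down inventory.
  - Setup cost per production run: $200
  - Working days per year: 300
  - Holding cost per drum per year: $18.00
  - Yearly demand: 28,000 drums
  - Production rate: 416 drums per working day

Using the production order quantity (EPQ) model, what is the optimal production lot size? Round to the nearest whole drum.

896 drums

d = 28,000/300 = 93.3333 drums/day;  effective holding cost H(1 − d/p) = 18·(1 − 93.3333/416) = 13.96154
Q* = √(2DS / H_eff) = √(2·28,000·200 / 13.96154) ≈ 895.66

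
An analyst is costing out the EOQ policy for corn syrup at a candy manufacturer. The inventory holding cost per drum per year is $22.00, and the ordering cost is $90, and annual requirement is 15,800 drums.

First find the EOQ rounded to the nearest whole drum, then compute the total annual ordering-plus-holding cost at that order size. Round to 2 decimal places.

Q* = √(2·D·S / H) = √(2·15,800·90 / 22) = √129,272.7 ≈ 359.55 → Q = 360 drums
Orders/yr = 15,800/360 = 43.889; ordering cost = 43.889 × $90 = $3,950.00
Average inventory = 360/2 = 180; holding cost = 180 × $22 = $3,960.00
Total = $3,950.00 + $3,960.00 = $7,910.00

$7,910.00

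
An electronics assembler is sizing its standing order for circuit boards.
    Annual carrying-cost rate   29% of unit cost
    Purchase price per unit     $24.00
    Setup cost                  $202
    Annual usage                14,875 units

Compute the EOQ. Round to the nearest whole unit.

929 units

H = i·C = 0.29 × $24 = $6.9600 per unit-year
2DS/H = 2·14,875·202/6.96 = 863,433.91
EOQ = √863,433.91 ≈ 929.21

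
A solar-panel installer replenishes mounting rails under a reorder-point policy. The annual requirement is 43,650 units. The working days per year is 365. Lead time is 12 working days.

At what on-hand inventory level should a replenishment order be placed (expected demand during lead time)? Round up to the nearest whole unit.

Daily demand d = 43,650 / 365 = 119.589 units/day
Demand during lead time = 119.589 × 12 = 1,435.07
Reorder point = 1,435.07 → round up

1,436 units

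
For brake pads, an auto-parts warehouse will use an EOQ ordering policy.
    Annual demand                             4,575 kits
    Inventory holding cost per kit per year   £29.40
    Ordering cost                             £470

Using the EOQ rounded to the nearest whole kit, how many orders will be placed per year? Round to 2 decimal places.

Q* = √(2·D·S / H) = √(2·4,575·470 / 29.4) = √146,275.5 ≈ 382.46 → Q = 382
N = D/Q = 4,575/382 ≈ 11.976 orders/yr

11.98 orders per year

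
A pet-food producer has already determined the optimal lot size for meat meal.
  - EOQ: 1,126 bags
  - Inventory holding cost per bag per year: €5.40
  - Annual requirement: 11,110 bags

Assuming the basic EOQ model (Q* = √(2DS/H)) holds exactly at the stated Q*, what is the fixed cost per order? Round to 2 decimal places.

From Q* = √(2DS/H) ⇒ Q*² = 2DS/H.
S = Q²H / (2D) = 1,126² × 5.4 / (2 × 11,110) = 308.1247

€308.12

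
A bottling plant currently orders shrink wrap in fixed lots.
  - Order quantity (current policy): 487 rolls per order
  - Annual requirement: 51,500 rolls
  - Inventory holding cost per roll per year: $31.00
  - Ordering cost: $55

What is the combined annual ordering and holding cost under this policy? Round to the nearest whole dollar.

$13,365

Orders/yr = 51,500/487 = 105.749; ordering cost = 105.749 × $55 = $5,816.22
Average inventory = 487/2 = 243.5; holding cost = 243.5 × $31 = $7,548.50
Total = $5,816.22 + $7,548.50 = $13,364.72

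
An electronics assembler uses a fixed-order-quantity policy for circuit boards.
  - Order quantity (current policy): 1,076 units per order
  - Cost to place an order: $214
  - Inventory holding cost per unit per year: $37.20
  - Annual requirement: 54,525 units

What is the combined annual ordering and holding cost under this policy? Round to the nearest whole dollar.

Ordering: D/Q × S = 54,525/1,076 × $214 = $10,844.19
Holding:  Q/2 × H = 1,076/2 × $37.2 = $20,013.60
Total = $10,844.19 + $20,013.60 = $30,857.79

$30,858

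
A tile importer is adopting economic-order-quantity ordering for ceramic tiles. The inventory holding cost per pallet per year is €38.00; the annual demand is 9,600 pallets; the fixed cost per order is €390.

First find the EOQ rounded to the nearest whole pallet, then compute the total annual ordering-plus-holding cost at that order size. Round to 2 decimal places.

EOQ = √(2DS/H) = √(2 × 9,600 × 390 / 38)
    = √(197,052.63) ≈ 443.91 → Q = 444 pallets
Orders/yr = 9,600/444 = 21.622; ordering cost = 21.622 × €390 = €8,432.43
Average inventory = 444/2 = 222; holding cost = 222 × €38 = €8,436.00
Total = €8,432.43 + €8,436.00 = €16,868.43

€16,868.43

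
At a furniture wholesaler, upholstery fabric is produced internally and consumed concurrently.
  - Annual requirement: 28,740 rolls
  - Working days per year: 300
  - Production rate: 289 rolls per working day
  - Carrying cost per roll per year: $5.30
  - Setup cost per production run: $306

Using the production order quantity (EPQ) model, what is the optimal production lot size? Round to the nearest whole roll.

Daily demand d = 28,740/300 = 95.800; p = 289; 1 − d/p = 0.66851
EPQ = √(2DS / (H(1 − d/p)))
    = √(2 × 28,740 × 306 / (5.3 × 0.66851)) ≈ 2,228.06

2,228 rolls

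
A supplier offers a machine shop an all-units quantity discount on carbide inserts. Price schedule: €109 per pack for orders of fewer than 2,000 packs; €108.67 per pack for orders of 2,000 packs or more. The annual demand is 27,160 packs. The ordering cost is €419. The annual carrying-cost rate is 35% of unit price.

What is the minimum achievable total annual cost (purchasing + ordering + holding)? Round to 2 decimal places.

H₁ = 35%×€109 = €38.1500;  H₂ = 35%×€108.67 = €38.0345
EOQ₁ = √(2×27,160×419/38.1500) = 772.40  (< 2,000, feasible at tier 1)
EOQ₂ = √(2×27,160×419/38.0345) = 773.57  (< 2,000 → use Q = 2,000 at tier-2 price)
TC(tier 1 (EOQ₁), Q≈772.4) = €2,989,906.88
TC(tier 2, Q≈2,000.0) = €2,995,201.72
Minimum at tier 1 (EOQ₁): €2,989,906.88

€2,989,906.88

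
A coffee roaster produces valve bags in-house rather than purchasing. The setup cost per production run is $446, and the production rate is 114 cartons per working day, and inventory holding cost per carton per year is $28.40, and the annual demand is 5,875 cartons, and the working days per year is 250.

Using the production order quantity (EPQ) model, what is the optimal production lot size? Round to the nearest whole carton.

482 cartons

d = 5,875/250 = 23.5000 cartons/day;  effective holding cost H(1 − d/p) = 28.4·(1 − 23.5000/114) = 22.54561
Q* = √(2DS / H_eff) = √(2·5,875·446 / 22.54561) ≈ 482.12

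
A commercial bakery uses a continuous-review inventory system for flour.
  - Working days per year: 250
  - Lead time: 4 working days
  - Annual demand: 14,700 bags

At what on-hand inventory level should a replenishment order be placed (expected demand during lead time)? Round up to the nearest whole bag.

236 bags

Daily demand d = 14,700 / 250 = 58.800 bags/day
Demand during lead time = 58.800 × 4 = 235.20
Reorder point = 235.20 → round up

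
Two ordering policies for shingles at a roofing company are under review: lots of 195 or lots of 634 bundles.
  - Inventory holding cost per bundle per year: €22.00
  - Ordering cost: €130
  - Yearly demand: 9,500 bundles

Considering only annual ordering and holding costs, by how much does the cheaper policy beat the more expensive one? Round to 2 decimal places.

€443.62

For each Q, cost = (D/Q)·S + (Q/2)·H.
TC(195) = (9,500/195)×130 + (195/2)×22 = €8,478.33
TC(634) = (9,500/634)×130 + (634/2)×22 = €8,921.95
Cheaper: Q = 195.  Difference = €443.62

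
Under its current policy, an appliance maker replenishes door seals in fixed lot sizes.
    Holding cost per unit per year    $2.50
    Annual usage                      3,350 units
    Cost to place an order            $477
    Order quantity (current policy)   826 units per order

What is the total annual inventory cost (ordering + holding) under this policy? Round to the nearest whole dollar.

$2,967

Orders/yr = 3,350/826 = 4.056; ordering cost = 4.056 × $477 = $1,934.56
Average inventory = 826/2 = 413; holding cost = 413 × $2.5 = $1,032.50
Total = $1,934.56 + $1,032.50 = $2,967.06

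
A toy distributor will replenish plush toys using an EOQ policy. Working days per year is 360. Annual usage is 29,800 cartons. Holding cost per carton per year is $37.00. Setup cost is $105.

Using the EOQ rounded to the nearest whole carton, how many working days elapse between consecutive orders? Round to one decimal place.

5.0 days

Optimal lot size Q* = (2 × 29,800 × $105 / $37)^½ ≈ 411.26 → Q = 411 cartons
Days between orders = 360 / (D/Q) = 360 / 72.506 ≈ 4.965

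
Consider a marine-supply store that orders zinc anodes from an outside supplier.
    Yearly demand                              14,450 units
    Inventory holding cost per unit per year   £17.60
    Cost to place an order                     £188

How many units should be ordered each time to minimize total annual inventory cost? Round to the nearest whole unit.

Optimal lot size Q* = (2 × 14,450 × £188 / £17.6)^½ ≈ 555.61

556 units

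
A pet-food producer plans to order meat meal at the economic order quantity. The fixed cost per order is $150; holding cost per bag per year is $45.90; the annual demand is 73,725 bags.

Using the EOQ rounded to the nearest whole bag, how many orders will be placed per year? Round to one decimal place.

106.2 orders per year

2DS/H = 2·73,725·150/45.9 = 481,862.75
EOQ = √481,862.75 ≈ 694.16 → Q = 694
N = D/Q = 73,725/694 ≈ 106.232 orders/yr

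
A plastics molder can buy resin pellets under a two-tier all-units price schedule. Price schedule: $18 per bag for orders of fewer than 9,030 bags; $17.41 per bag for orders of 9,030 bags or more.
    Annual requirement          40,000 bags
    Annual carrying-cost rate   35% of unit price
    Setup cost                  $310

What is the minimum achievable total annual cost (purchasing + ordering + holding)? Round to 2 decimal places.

$725,285.35

H₁ = 35%×$18 = $6.3000;  H₂ = 35%×$17.41 = $6.0935
EOQ₁ = √(2×40,000×310/6.3000) = 1,984.06  (< 9,030, feasible at tier 1)
EOQ₂ = √(2×40,000×310/6.0935) = 2,017.40  (< 9,030 → use Q = 9,030 at tier-2 price)
TC(tier 1 (EOQ₁), Q≈1,984.1) = $732,499.60
TC(tier 2, Q≈9,030.0) = $725,285.35
Minimum at tier 2: $725,285.35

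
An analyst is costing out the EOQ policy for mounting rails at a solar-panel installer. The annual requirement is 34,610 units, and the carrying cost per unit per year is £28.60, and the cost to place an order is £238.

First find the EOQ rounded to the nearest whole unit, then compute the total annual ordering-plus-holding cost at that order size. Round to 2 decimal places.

2DS/H = 2·34,610·238/28.6 = 576,026.57
EOQ = √576,026.57 ≈ 758.96 → Q = 759 units
Orders/yr = 34,610/759 = 45.599; ordering cost = 45.599 × £238 = £10,852.67
Average inventory = 759/2 = 379.5; holding cost = 379.5 × £28.6 = £10,853.70
Total = £10,852.67 + £10,853.70 = £21,706.37

£21,706.37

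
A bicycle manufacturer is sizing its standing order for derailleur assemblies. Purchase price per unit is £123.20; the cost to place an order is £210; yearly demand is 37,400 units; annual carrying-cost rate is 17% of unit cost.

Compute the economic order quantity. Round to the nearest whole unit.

Carrying cost H = £123.2 × 17% = £20.9440/unit/yr
2DS/H = 2·37,400·210/20.944 = 750,000.00
EOQ = √750,000.00 ≈ 866.03

866 units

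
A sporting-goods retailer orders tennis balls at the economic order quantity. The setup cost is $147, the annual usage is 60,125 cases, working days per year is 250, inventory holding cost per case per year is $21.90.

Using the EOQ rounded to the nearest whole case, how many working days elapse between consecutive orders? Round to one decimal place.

Q* = √(2·D·S / H) = √(2·60,125·147 / 21.9) = √807,157.5 ≈ 898.42 → Q = 898 cases
Cycle time = (working days × Q)/D = (250 × 898) / 60,125 = 3.734 days

3.7 days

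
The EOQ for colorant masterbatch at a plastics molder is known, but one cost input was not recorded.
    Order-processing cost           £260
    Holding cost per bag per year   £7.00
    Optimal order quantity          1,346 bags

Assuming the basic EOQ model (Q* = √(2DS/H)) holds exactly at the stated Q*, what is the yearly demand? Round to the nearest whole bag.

24,388 bags per year

EOQ relation: Q² = 2DS/H, so rearrange for the unknown.
D = Q²H / (2S) = 1,346² × 7 / (2 × 260) = 24,388.48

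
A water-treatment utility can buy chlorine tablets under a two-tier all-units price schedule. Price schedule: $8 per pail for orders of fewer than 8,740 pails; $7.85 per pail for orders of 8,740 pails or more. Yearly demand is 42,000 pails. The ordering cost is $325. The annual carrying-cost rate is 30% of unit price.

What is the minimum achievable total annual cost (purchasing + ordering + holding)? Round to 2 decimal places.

H₁ = 30%×$8 = $2.4000;  H₂ = 30%×$7.85 = $2.3550
EOQ₁ = √(2×42,000×325/2.4000) = 3,372.68  (< 8,740, feasible at tier 1)
EOQ₂ = √(2×42,000×325/2.3550) = 3,404.76  (< 8,740 → use Q = 8,740 at tier-2 price)
TC(tier 1 (EOQ₁), Q≈3,372.7) = $344,094.44
TC(tier 2, Q≈8,740.0) = $341,553.13
Minimum at tier 2: $341,553.13

$341,553.13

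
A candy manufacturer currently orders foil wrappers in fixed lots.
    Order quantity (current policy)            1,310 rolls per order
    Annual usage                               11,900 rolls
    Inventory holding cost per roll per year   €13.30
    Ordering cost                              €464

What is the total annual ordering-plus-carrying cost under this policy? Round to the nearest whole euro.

Ordering: D/Q × S = 11,900/1,310 × €464 = €4,214.96
Holding:  Q/2 × H = 1,310/2 × €13.3 = €8,711.50
Total = €4,214.96 + €8,711.50 = €12,926.46

€12,926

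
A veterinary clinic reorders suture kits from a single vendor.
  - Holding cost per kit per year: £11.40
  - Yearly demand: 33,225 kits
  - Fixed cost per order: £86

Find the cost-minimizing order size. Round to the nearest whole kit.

Optimal lot size Q* = (2 × 33,225 × £86 / £11.4)^½ ≈ 708.02

708 kits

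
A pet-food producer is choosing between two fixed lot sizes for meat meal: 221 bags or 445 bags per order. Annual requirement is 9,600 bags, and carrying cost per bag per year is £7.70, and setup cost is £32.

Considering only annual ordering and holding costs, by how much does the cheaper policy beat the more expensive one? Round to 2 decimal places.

£162.69

Annual cost at Q: ordering D·S/Q plus holding Q·H/2.
TC(221) = (9,600/221)×32 + (221/2)×7.7 = £2,240.90
TC(445) = (9,600/445)×32 + (445/2)×7.7 = £2,403.59
|ΔTC| = |£2,240.90 − £2,403.59| = £162.69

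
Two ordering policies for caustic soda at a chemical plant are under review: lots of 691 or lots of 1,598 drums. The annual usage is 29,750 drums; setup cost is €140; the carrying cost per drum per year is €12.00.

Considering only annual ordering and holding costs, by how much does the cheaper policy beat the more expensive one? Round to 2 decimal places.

€2,020.89

TC(Q) = (D/Q)S + (Q/2)H
TC(691) = (29,750/691)×140 + (691/2)×12 = €10,173.50
TC(1,598) = (29,750/1,598)×140 + (1,598/2)×12 = €12,194.38
|ΔTC| = |€10,173.50 − €12,194.38| = €2,020.89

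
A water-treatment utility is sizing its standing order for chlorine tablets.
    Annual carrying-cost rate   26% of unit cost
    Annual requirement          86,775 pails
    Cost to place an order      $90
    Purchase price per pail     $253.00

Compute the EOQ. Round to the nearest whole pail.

Holding cost per pail per year: H = 26% × $253 = $65.7800
2DS/H = 2·86,775·90/65.78 = 237,450.59
EOQ = √237,450.59 ≈ 487.29

487 pails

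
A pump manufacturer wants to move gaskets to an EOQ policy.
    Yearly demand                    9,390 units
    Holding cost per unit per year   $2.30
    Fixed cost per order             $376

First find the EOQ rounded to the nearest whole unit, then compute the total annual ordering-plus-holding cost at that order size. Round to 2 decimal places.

Q* = √(2·D·S / H) = √(2·9,390·376 / 2.3) = √3,070,121.7 ≈ 1,752.18 → Q = 1,752 units
Annual ordering cost = (D/Q)·S = (9,390/1,752) × 376 = $2,015.21
Annual holding cost  = (Q/2)·H = (1,752/2) × 2.3 = $2,014.80
Total = $2,015.21 + $2,014.80 = $4,030.01

$4,030.01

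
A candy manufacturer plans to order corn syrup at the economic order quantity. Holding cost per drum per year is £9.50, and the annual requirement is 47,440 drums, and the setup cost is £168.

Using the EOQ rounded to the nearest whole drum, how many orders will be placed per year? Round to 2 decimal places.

36.63 orders per year

Q* = √(2·D·S / H) = √(2·47,440·168 / 9.5) = √1,677,877.9 ≈ 1,295.33 → Q = 1,295
N = D/Q = 47,440/1,295 ≈ 36.633 orders/yr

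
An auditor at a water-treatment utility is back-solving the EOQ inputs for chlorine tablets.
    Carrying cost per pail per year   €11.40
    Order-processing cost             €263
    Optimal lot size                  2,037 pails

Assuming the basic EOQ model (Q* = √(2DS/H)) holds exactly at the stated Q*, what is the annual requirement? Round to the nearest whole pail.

From Q* = √(2DS/H) ⇒ Q*² = 2DS/H.
D = Q²H / (2S) = 2,037² × 11.4 / (2 × 263) = 89,929.29

89,929 pails per year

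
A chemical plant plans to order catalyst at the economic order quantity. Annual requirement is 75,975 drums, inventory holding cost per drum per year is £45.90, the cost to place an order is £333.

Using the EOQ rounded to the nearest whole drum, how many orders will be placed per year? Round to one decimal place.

EOQ = √(2DS/H) = √(2 × 75,975 × 333 / 45.9)
    = √(1,102,382.35) ≈ 1,049.94 → Q = 1,050
N = D/Q = 75,975/1,050 ≈ 72.357 orders/yr

72.4 orders per year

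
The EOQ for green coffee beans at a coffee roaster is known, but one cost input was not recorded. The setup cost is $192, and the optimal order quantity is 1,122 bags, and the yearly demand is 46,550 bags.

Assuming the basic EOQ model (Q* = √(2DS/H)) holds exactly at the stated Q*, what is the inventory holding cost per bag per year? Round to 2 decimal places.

From Q* = √(2DS/H) ⇒ Q*² = 2DS/H.
H = 2DS / Q² = 2 × 46,550 × 192 / 1,122² = 14.1992

$14.20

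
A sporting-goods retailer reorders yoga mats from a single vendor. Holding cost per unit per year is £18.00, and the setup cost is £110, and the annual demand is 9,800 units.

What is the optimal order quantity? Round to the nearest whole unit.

Q* = √(2·D·S / H) = √(2·9,800·110 / 18) = √119,777.8 ≈ 346.09

346 units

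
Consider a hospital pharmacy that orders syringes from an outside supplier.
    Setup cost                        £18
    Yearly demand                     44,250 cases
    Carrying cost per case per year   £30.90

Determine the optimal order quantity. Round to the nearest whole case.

227 cases

EOQ = √(2DS/H) = √(2 × 44,250 × 18 / 30.9)
    = √(51,553.40) ≈ 227.05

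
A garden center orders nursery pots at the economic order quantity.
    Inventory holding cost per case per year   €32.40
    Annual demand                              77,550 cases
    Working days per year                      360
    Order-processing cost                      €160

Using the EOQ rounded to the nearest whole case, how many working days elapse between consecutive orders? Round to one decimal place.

Q* = √(2·D·S / H) = √(2·77,550·160 / 32.4) = √765,925.9 ≈ 875.17 → Q = 875 cases
T = Q/D × 360 days = 875/77,550 × 360 = 4.062 days

4.1 days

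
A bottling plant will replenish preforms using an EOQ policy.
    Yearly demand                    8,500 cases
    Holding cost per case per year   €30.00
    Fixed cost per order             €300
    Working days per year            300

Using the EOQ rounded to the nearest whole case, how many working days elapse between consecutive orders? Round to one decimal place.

Q* = √(2·D·S / H) = √(2·8,500·300 / 30) = √170,000.0 ≈ 412.31 → Q = 412 cases
T = Q/D × 300 days = 412/8,500 × 300 = 14.541 days

14.5 days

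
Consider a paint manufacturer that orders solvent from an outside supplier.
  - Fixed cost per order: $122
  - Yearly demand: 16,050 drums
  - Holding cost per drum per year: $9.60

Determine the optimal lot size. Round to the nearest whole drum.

Q* = √(2·D·S / H) = √(2·16,050·122 / 9.6) = √407,937.5 ≈ 638.70

639 drums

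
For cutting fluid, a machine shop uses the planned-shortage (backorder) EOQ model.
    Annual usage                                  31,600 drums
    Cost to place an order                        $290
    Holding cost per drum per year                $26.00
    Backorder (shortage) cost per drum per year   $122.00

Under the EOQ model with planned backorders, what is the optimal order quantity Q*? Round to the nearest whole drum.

925 drums

Basic EOQ = √(2·31,600·290/26) = 839.597
Backorder adjustment √((H+b)/b) = √((26+122)/122) = 1.1014
Q* = 839.597 × 1.1014 ≈ 924.74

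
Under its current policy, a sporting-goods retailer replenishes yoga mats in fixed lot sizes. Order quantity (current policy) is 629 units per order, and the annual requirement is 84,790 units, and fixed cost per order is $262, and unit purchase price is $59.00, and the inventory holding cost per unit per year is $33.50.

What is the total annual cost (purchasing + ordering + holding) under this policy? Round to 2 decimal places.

Ordering: D/Q × S = 84,790/629 × $262 = $35,317.93
Holding:  Q/2 × H = 629/2 × $33.5 = $10,535.75
Purchase cost = D·C = 84,790 × 59 = $5,002,610.00
Total = $35,317.93 + $10,535.75 + $5,002,610.00 = $5,048,463.68

$5,048,463.68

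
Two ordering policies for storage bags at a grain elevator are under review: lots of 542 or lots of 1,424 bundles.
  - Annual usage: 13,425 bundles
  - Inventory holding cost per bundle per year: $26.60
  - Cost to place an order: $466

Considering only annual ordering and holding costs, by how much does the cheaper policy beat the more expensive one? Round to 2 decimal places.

TC(Q) = (D/Q)S + (Q/2)H
TC(542) = (13,425/542)×466 + (542/2)×26.6 = $18,751.13
TC(1,424) = (13,425/1,424)×466 + (1,424/2)×26.6 = $23,332.49
|ΔTC| = |$18,751.13 − $23,332.49| = $4,581.37

$4,581.37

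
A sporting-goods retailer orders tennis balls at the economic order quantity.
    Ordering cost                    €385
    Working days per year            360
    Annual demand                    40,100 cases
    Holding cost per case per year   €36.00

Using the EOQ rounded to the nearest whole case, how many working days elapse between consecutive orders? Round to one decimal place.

8.3 days

EOQ = √(2DS/H) = √(2 × 40,100 × 385 / 36)
    = √(857,694.44) ≈ 926.12 → Q = 926 cases
Days between orders = 360 / (D/Q) = 360 / 43.305 ≈ 8.313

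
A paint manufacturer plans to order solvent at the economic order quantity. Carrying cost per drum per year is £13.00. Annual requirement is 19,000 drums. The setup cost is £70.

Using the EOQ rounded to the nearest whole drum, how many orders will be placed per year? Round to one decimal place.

42.0 orders per year

Optimal lot size Q* = (2 × 19,000 × £70 / £13)^½ ≈ 452.34 → Q = 452
Orders per year = D/Q = 19,000 / 452 = 42.035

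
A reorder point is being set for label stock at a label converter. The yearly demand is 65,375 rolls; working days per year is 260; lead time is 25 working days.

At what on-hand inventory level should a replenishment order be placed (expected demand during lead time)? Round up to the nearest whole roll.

6,287 rolls

Daily demand d = 65,375 / 260 = 251.442 rolls/day
Demand during lead time = 251.442 × 25 = 6,286.06
Reorder point = 6,286.06 → round up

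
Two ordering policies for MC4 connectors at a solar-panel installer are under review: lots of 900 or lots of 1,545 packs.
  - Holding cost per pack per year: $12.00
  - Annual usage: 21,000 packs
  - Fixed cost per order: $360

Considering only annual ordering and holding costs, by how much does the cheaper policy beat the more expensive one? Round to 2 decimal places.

$363.20

Annual cost at Q: ordering D·S/Q plus holding Q·H/2.
TC(900) = (21,000/900)×360 + (900/2)×12 = $13,800.00
TC(1,545) = (21,000/1,545)×360 + (1,545/2)×12 = $14,163.20
|ΔTC| = |$13,800.00 − $14,163.20| = $363.20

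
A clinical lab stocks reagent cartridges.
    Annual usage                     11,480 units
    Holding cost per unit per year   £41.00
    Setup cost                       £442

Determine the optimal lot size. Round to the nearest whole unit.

498 units

EOQ = √(2DS/H) = √(2 × 11,480 × 442 / 41)
    = √(247,520.00) ≈ 497.51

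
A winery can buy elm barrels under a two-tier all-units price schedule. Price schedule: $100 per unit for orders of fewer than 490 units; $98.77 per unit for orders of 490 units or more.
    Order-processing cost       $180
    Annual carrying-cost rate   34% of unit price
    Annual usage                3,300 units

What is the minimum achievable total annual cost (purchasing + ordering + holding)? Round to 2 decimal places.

$335,380.79

H₁ = 34%×$100 = $34.0000;  H₂ = 34%×$98.77 = $33.5818
EOQ₁ = √(2×3,300×180/34.0000) = 186.93  (< 490, feasible at tier 1)
EOQ₂ = √(2×3,300×180/33.5818) = 188.09  (< 490 → use Q = 490 at tier-2 price)
TC(tier 1 (EOQ₁), Q≈186.9) = $336,355.47
TC(tier 2, Q≈490.0) = $335,380.79
Minimum at tier 2: $335,380.79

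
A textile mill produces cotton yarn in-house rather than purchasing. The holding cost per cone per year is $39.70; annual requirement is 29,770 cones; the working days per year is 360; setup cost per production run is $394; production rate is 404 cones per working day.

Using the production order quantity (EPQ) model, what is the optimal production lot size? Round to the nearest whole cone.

862 cones

d = 29,770/360 = 82.6944 cones/day;  effective holding cost H(1 − d/p) = 39.7·(1 − 82.6944/404) = 31.57384
Q* = √(2DS / H_eff) = √(2·29,770·394 / 31.57384) ≈ 861.96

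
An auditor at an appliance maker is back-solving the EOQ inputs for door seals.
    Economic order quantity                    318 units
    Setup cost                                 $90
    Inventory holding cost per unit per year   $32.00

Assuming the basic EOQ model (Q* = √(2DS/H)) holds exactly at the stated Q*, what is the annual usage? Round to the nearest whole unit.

From Q* = √(2DS/H) ⇒ Q*² = 2DS/H.
D = Q²H / (2S) = 318² × 32 / (2 × 90) = 17,977.60

17,978 units per year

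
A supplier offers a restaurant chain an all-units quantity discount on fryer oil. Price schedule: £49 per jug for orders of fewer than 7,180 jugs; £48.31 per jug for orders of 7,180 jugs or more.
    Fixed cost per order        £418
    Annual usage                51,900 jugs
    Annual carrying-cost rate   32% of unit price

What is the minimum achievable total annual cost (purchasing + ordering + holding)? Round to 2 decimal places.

H₁ = 32%×£49 = £15.6800;  H₂ = 32%×£48.31 = £15.4592
EOQ₁ = √(2×51,900×418/15.6800) = 1,663.47  (< 7,180, feasible at tier 1)
EOQ₂ = √(2×51,900×418/15.4592) = 1,675.30  (< 7,180 → use Q = 7,180 at tier-2 price)
TC(tier 1 (EOQ₁), Q≈1,663.5) = £2,569,183.14
TC(tier 2, Q≈7,180.0) = £2,565,809.00
Minimum at tier 2: £2,565,809.00

£2,565,809.00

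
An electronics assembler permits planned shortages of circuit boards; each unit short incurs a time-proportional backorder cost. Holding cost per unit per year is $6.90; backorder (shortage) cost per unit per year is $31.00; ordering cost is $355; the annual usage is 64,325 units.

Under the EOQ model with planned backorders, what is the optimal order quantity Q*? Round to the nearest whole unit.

2,845 units

Basic EOQ = √(2·64,325·355/6.9) = 2,572.732
Backorder adjustment √((H+b)/b) = √((6.9+31)/31) = 1.1057
Q* = 2,572.732 × 1.1057 ≈ 2,844.68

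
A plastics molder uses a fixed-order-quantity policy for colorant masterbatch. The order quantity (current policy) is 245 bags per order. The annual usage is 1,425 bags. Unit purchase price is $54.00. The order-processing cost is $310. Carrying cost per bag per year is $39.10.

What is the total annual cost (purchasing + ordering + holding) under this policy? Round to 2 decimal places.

Annual ordering cost = (D/Q)·S = (1,425/245) × 310 = $1,803.06
Annual holding cost  = (Q/2)·H = (245/2) × 39.1 = $4,789.75
Purchase cost = D·C = 1,425 × 54 = $76,950.00
Total = $1,803.06 + $4,789.75 + $76,950.00 = $83,542.81

$83,542.81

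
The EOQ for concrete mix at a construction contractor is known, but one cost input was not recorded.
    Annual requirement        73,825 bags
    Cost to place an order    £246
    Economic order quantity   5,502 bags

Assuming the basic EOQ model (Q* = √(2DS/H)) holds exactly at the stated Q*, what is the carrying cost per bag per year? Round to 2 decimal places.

EOQ relation: Q² = 2DS/H, so rearrange for the unknown.
H = 2DS / Q² = 2 × 73,825 × 246 / 5,502² = 1.1999

£1.20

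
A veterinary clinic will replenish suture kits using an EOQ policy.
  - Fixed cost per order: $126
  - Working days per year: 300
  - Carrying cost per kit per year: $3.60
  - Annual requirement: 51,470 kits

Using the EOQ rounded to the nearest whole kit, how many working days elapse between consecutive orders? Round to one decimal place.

11.1 days

EOQ = √(2DS/H) = √(2 × 51,470 × 126 / 3.6)
    = √(3,602,900.00) ≈ 1,898.13 → Q = 1,898 kits
Cycle time = (working days × Q)/D = (300 × 1,898) / 51,470 = 11.063 days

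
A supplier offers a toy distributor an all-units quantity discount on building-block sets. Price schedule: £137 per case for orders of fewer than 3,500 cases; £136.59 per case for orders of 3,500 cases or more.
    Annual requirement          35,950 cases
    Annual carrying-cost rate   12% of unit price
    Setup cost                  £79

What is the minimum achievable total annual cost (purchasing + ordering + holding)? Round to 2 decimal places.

£4,934,813.38

H₁ = 12%×£137 = £16.4400;  H₂ = 12%×£136.59 = £16.3908
EOQ₁ = √(2×35,950×79/16.4400) = 587.80  (< 3,500, feasible at tier 1)
EOQ₂ = √(2×35,950×79/16.3908) = 588.68  (< 3,500 → use Q = 3,500 at tier-2 price)
TC(tier 1 (EOQ₁), Q≈587.8) = £4,934,813.38
TC(tier 2, Q≈3,500.0) = £4,939,905.84
Minimum at tier 1 (EOQ₁): £4,934,813.38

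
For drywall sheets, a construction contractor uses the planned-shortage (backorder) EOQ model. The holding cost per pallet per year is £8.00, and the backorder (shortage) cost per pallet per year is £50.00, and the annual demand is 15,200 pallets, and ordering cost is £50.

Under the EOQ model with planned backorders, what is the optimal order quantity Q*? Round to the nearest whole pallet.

469 pallets

Q* = √(2DS/H) · √((H + b)/b)
   = √(2 × 15,200 × 50 / 8) · √((8 + 50) / 50)
   = 435.890 × 1.0770 ≈ 469.47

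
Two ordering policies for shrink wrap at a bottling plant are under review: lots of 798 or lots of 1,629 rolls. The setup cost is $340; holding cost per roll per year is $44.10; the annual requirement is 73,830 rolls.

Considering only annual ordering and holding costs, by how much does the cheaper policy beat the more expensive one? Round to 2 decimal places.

$2,276.74

For each Q, cost = (D/Q)·S + (Q/2)·H.
TC(798) = (73,830/798)×340 + (798/2)×44.1 = $49,052.29
TC(1,629) = (73,830/1,629)×340 + (1,629/2)×44.1 = $51,329.03
Cheaper: Q = 798.  Difference = $2,276.74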